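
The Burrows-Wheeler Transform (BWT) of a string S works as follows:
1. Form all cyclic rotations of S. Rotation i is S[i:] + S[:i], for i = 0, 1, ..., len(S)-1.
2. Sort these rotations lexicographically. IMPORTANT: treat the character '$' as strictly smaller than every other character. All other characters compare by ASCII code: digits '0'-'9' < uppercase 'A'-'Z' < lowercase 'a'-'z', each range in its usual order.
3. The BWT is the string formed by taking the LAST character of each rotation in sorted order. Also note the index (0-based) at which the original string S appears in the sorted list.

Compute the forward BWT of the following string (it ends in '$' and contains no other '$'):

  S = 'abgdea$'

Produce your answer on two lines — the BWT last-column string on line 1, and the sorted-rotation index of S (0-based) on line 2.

All 7 rotations (rotation i = S[i:]+S[:i]):
  rot[0] = abgdea$
  rot[1] = bgdea$a
  rot[2] = gdea$ab
  rot[3] = dea$abg
  rot[4] = ea$abgd
  rot[5] = a$abgde
  rot[6] = $abgdea
Sorted (with $ < everything):
  sorted[0] = $abgdea  (last char: 'a')
  sorted[1] = a$abgde  (last char: 'e')
  sorted[2] = abgdea$  (last char: '$')
  sorted[3] = bgdea$a  (last char: 'a')
  sorted[4] = dea$abg  (last char: 'g')
  sorted[5] = ea$abgd  (last char: 'd')
  sorted[6] = gdea$ab  (last char: 'b')
Last column: ae$agdb
Original string S is at sorted index 2

Answer: ae$agdb
2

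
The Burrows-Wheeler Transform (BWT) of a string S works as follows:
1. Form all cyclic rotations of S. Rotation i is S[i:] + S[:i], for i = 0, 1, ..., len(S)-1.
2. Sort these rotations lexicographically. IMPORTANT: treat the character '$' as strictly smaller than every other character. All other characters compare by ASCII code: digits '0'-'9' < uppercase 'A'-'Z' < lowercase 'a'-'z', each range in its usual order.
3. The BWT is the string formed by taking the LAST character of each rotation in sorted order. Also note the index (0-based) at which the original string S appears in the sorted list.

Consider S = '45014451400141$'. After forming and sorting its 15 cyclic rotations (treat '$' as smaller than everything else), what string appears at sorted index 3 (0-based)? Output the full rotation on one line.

Answer: 014451400141$45

Derivation:
All 15 rotations (rotation i = S[i:]+S[:i]):
  rot[0] = 45014451400141$
  rot[1] = 5014451400141$4
  rot[2] = 014451400141$45
  rot[3] = 14451400141$450
  rot[4] = 4451400141$4501
  rot[5] = 451400141$45014
  rot[6] = 51400141$450144
  rot[7] = 1400141$4501445
  rot[8] = 400141$45014451
  rot[9] = 00141$450144514
  rot[10] = 0141$4501445140
  rot[11] = 141$45014451400
  rot[12] = 41$450144514001
  rot[13] = 1$4501445140014
  rot[14] = $45014451400141
Sorted (with $ < everything):
  sorted[0] = $45014451400141
  sorted[1] = 00141$450144514
  sorted[2] = 0141$4501445140
  sorted[3] = 014451400141$45
  sorted[4] = 1$4501445140014
  sorted[5] = 1400141$4501445
  sorted[6] = 141$45014451400
  sorted[7] = 14451400141$450
  sorted[8] = 400141$45014451
  sorted[9] = 41$450144514001
  sorted[10] = 4451400141$4501
  sorted[11] = 45014451400141$
  sorted[12] = 451400141$45014
  sorted[13] = 5014451400141$4
  sorted[14] = 51400141$450144
sorted[3] = 014451400141$45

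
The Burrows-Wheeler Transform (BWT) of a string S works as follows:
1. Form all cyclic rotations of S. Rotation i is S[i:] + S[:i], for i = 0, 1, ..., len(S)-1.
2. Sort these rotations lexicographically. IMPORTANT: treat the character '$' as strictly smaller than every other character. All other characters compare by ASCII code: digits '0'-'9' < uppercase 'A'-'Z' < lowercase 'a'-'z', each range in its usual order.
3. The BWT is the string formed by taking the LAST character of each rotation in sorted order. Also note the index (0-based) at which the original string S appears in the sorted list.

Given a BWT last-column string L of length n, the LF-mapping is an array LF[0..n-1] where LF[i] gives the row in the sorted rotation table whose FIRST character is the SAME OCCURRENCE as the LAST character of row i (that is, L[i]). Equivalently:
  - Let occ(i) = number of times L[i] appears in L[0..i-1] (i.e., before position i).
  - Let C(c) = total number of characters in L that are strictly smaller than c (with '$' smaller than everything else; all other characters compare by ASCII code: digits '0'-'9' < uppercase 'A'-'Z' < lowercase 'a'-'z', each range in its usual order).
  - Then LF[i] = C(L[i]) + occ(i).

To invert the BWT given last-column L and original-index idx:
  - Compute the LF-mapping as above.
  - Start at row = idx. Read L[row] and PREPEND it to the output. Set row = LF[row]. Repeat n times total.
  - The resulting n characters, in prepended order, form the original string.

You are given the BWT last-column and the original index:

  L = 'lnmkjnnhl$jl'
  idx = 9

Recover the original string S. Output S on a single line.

LF mapping: 5 9 8 4 2 10 11 1 6 0 3 7
Walk LF starting at row 9, prepending L[row]:
  step 1: row=9, L[9]='$', prepend. Next row=LF[9]=0
  step 2: row=0, L[0]='l', prepend. Next row=LF[0]=5
  step 3: row=5, L[5]='n', prepend. Next row=LF[5]=10
  step 4: row=10, L[10]='j', prepend. Next row=LF[10]=3
  step 5: row=3, L[3]='k', prepend. Next row=LF[3]=4
  step 6: row=4, L[4]='j', prepend. Next row=LF[4]=2
  step 7: row=2, L[2]='m', prepend. Next row=LF[2]=8
  step 8: row=8, L[8]='l', prepend. Next row=LF[8]=6
  step 9: row=6, L[6]='n', prepend. Next row=LF[6]=11
  step 10: row=11, L[11]='l', prepend. Next row=LF[11]=7
  step 11: row=7, L[7]='h', prepend. Next row=LF[7]=1
  step 12: row=1, L[1]='n', prepend. Next row=LF[1]=9
Reversed output: nhlnlmjkjnl$

Answer: nhlnlmjkjnl$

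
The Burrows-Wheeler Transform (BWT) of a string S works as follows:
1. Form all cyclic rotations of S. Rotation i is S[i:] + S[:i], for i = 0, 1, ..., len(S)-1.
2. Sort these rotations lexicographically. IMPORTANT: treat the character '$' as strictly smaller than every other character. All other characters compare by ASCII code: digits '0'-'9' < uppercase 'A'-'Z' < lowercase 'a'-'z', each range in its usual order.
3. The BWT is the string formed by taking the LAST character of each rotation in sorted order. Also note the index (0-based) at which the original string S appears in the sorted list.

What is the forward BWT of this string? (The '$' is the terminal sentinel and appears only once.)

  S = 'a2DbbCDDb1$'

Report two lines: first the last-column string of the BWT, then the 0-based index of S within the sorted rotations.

All 11 rotations (rotation i = S[i:]+S[:i]):
  rot[0] = a2DbbCDDb1$
  rot[1] = 2DbbCDDb1$a
  rot[2] = DbbCDDb1$a2
  rot[3] = bbCDDb1$a2D
  rot[4] = bCDDb1$a2Db
  rot[5] = CDDb1$a2Dbb
  rot[6] = DDb1$a2DbbC
  rot[7] = Db1$a2DbbCD
  rot[8] = b1$a2DbbCDD
  rot[9] = 1$a2DbbCDDb
  rot[10] = $a2DbbCDDb1
Sorted (with $ < everything):
  sorted[0] = $a2DbbCDDb1  (last char: '1')
  sorted[1] = 1$a2DbbCDDb  (last char: 'b')
  sorted[2] = 2DbbCDDb1$a  (last char: 'a')
  sorted[3] = CDDb1$a2Dbb  (last char: 'b')
  sorted[4] = DDb1$a2DbbC  (last char: 'C')
  sorted[5] = Db1$a2DbbCD  (last char: 'D')
  sorted[6] = DbbCDDb1$a2  (last char: '2')
  sorted[7] = a2DbbCDDb1$  (last char: '$')
  sorted[8] = b1$a2DbbCDD  (last char: 'D')
  sorted[9] = bCDDb1$a2Db  (last char: 'b')
  sorted[10] = bbCDDb1$a2D  (last char: 'D')
Last column: 1babCD2$DbD
Original string S is at sorted index 7

Answer: 1babCD2$DbD
7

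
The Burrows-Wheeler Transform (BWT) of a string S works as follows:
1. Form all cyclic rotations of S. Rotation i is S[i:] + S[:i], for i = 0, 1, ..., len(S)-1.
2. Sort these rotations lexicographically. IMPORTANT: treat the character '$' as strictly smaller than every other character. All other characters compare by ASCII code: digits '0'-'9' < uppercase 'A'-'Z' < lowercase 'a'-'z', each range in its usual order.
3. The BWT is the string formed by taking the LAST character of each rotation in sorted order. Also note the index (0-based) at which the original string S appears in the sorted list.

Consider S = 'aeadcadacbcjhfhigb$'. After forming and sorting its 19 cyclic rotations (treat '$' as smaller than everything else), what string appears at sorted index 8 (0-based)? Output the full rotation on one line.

All 19 rotations (rotation i = S[i:]+S[:i]):
  rot[0] = aeadcadacbcjhfhigb$
  rot[1] = eadcadacbcjhfhigb$a
  rot[2] = adcadacbcjhfhigb$ae
  rot[3] = dcadacbcjhfhigb$aea
  rot[4] = cadacbcjhfhigb$aead
  rot[5] = adacbcjhfhigb$aeadc
  rot[6] = dacbcjhfhigb$aeadca
  rot[7] = acbcjhfhigb$aeadcad
  rot[8] = cbcjhfhigb$aeadcada
  rot[9] = bcjhfhigb$aeadcadac
  rot[10] = cjhfhigb$aeadcadacb
  rot[11] = jhfhigb$aeadcadacbc
  rot[12] = hfhigb$aeadcadacbcj
  rot[13] = fhigb$aeadcadacbcjh
  rot[14] = higb$aeadcadacbcjhf
  rot[15] = igb$aeadcadacbcjhfh
  rot[16] = gb$aeadcadacbcjhfhi
  rot[17] = b$aeadcadacbcjhfhig
  rot[18] = $aeadcadacbcjhfhigb
Sorted (with $ < everything):
  sorted[0] = $aeadcadacbcjhfhigb
  sorted[1] = acbcjhfhigb$aeadcad
  sorted[2] = adacbcjhfhigb$aeadc
  sorted[3] = adcadacbcjhfhigb$ae
  sorted[4] = aeadcadacbcjhfhigb$
  sorted[5] = b$aeadcadacbcjhfhig
  sorted[6] = bcjhfhigb$aeadcadac
  sorted[7] = cadacbcjhfhigb$aead
  sorted[8] = cbcjhfhigb$aeadcada
  sorted[9] = cjhfhigb$aeadcadacb
  sorted[10] = dacbcjhfhigb$aeadca
  sorted[11] = dcadacbcjhfhigb$aea
  sorted[12] = eadcadacbcjhfhigb$a
  sorted[13] = fhigb$aeadcadacbcjh
  sorted[14] = gb$aeadcadacbcjhfhi
  sorted[15] = hfhigb$aeadcadacbcj
  sorted[16] = higb$aeadcadacbcjhf
  sorted[17] = igb$aeadcadacbcjhfh
  sorted[18] = jhfhigb$aeadcadacbc
sorted[8] = cbcjhfhigb$aeadcada

Answer: cbcjhfhigb$aeadcada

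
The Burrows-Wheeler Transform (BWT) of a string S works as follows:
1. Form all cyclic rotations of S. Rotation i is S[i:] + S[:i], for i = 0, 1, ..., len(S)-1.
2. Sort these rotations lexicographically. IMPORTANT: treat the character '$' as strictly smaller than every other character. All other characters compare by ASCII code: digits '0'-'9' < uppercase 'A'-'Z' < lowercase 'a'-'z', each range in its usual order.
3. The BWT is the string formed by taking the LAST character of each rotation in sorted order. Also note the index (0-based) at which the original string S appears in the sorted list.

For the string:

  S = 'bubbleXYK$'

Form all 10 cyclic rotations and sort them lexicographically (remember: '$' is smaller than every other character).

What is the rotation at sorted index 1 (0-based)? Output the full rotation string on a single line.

Answer: K$bubbleXY

Derivation:
All 10 rotations (rotation i = S[i:]+S[:i]):
  rot[0] = bubbleXYK$
  rot[1] = ubbleXYK$b
  rot[2] = bbleXYK$bu
  rot[3] = bleXYK$bub
  rot[4] = leXYK$bubb
  rot[5] = eXYK$bubbl
  rot[6] = XYK$bubble
  rot[7] = YK$bubbleX
  rot[8] = K$bubbleXY
  rot[9] = $bubbleXYK
Sorted (with $ < everything):
  sorted[0] = $bubbleXYK
  sorted[1] = K$bubbleXY
  sorted[2] = XYK$bubble
  sorted[3] = YK$bubbleX
  sorted[4] = bbleXYK$bu
  sorted[5] = bleXYK$bub
  sorted[6] = bubbleXYK$
  sorted[7] = eXYK$bubbl
  sorted[8] = leXYK$bubb
  sorted[9] = ubbleXYK$b
sorted[1] = K$bubbleXY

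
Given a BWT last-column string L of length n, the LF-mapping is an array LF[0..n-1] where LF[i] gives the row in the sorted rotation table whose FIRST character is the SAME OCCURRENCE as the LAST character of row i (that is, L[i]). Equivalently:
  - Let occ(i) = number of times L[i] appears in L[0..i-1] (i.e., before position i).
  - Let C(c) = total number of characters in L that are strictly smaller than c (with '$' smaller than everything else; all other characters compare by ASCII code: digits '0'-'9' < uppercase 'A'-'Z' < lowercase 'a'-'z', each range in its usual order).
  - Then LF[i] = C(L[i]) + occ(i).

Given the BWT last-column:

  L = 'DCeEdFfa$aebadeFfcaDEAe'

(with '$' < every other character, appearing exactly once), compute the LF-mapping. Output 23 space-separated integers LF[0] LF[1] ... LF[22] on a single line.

Answer: 3 2 17 5 15 7 21 9 0 10 18 13 11 16 19 8 22 14 12 4 6 1 20

Derivation:
Char counts: '$':1, 'A':1, 'C':1, 'D':2, 'E':2, 'F':2, 'a':4, 'b':1, 'c':1, 'd':2, 'e':4, 'f':2
C (first-col start): C('$')=0, C('A')=1, C('C')=2, C('D')=3, C('E')=5, C('F')=7, C('a')=9, C('b')=13, C('c')=14, C('d')=15, C('e')=17, C('f')=21
L[0]='D': occ=0, LF[0]=C('D')+0=3+0=3
L[1]='C': occ=0, LF[1]=C('C')+0=2+0=2
L[2]='e': occ=0, LF[2]=C('e')+0=17+0=17
L[3]='E': occ=0, LF[3]=C('E')+0=5+0=5
L[4]='d': occ=0, LF[4]=C('d')+0=15+0=15
L[5]='F': occ=0, LF[5]=C('F')+0=7+0=7
L[6]='f': occ=0, LF[6]=C('f')+0=21+0=21
L[7]='a': occ=0, LF[7]=C('a')+0=9+0=9
L[8]='$': occ=0, LF[8]=C('$')+0=0+0=0
L[9]='a': occ=1, LF[9]=C('a')+1=9+1=10
L[10]='e': occ=1, LF[10]=C('e')+1=17+1=18
L[11]='b': occ=0, LF[11]=C('b')+0=13+0=13
L[12]='a': occ=2, LF[12]=C('a')+2=9+2=11
L[13]='d': occ=1, LF[13]=C('d')+1=15+1=16
L[14]='e': occ=2, LF[14]=C('e')+2=17+2=19
L[15]='F': occ=1, LF[15]=C('F')+1=7+1=8
L[16]='f': occ=1, LF[16]=C('f')+1=21+1=22
L[17]='c': occ=0, LF[17]=C('c')+0=14+0=14
L[18]='a': occ=3, LF[18]=C('a')+3=9+3=12
L[19]='D': occ=1, LF[19]=C('D')+1=3+1=4
L[20]='E': occ=1, LF[20]=C('E')+1=5+1=6
L[21]='A': occ=0, LF[21]=C('A')+0=1+0=1
L[22]='e': occ=3, LF[22]=C('e')+3=17+3=20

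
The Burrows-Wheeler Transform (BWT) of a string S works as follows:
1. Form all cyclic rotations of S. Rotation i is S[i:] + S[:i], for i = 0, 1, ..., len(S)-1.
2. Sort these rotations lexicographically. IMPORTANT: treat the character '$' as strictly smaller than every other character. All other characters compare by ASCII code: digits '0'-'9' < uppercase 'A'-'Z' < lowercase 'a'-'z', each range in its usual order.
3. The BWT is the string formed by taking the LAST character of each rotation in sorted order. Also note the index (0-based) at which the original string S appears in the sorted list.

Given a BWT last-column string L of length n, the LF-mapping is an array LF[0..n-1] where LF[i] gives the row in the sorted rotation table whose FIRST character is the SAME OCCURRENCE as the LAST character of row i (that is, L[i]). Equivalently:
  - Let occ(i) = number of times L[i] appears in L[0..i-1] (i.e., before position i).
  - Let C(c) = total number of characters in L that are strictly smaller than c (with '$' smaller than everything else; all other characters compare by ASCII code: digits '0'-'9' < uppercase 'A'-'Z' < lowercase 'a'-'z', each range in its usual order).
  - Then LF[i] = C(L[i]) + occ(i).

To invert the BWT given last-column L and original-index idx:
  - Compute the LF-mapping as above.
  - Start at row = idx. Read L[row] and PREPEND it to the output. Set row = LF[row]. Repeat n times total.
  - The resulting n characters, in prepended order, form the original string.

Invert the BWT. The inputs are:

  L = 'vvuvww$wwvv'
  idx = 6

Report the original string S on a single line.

LF mapping: 2 3 1 4 7 8 0 9 10 5 6
Walk LF starting at row 6, prepending L[row]:
  step 1: row=6, L[6]='$', prepend. Next row=LF[6]=0
  step 2: row=0, L[0]='v', prepend. Next row=LF[0]=2
  step 3: row=2, L[2]='u', prepend. Next row=LF[2]=1
  step 4: row=1, L[1]='v', prepend. Next row=LF[1]=3
  step 5: row=3, L[3]='v', prepend. Next row=LF[3]=4
  step 6: row=4, L[4]='w', prepend. Next row=LF[4]=7
  step 7: row=7, L[7]='w', prepend. Next row=LF[7]=9
  step 8: row=9, L[9]='v', prepend. Next row=LF[9]=5
  step 9: row=5, L[5]='w', prepend. Next row=LF[5]=8
  step 10: row=8, L[8]='w', prepend. Next row=LF[8]=10
  step 11: row=10, L[10]='v', prepend. Next row=LF[10]=6
Reversed output: vwwvwwvvuv$

Answer: vwwvwwvvuv$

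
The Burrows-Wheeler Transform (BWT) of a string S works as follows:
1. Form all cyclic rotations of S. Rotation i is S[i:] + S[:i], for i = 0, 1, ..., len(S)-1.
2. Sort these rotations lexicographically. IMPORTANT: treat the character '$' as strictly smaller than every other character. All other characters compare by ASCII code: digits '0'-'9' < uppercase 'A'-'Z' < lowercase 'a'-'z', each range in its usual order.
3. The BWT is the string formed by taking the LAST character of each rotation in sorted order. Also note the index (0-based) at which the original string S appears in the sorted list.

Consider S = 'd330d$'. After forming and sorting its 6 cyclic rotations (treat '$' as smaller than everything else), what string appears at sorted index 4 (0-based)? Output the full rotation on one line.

Answer: d$d330

Derivation:
All 6 rotations (rotation i = S[i:]+S[:i]):
  rot[0] = d330d$
  rot[1] = 330d$d
  rot[2] = 30d$d3
  rot[3] = 0d$d33
  rot[4] = d$d330
  rot[5] = $d330d
Sorted (with $ < everything):
  sorted[0] = $d330d
  sorted[1] = 0d$d33
  sorted[2] = 30d$d3
  sorted[3] = 330d$d
  sorted[4] = d$d330
  sorted[5] = d330d$
sorted[4] = d$d330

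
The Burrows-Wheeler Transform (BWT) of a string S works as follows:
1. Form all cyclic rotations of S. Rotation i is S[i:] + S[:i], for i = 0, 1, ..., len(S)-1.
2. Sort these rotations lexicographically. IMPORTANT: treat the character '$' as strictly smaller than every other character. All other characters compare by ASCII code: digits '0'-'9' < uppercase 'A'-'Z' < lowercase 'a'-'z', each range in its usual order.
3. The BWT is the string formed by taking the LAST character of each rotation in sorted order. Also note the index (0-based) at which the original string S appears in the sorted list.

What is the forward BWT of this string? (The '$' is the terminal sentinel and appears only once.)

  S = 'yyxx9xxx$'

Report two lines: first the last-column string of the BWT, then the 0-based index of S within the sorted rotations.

All 9 rotations (rotation i = S[i:]+S[:i]):
  rot[0] = yyxx9xxx$
  rot[1] = yxx9xxx$y
  rot[2] = xx9xxx$yy
  rot[3] = x9xxx$yyx
  rot[4] = 9xxx$yyxx
  rot[5] = xxx$yyxx9
  rot[6] = xx$yyxx9x
  rot[7] = x$yyxx9xx
  rot[8] = $yyxx9xxx
Sorted (with $ < everything):
  sorted[0] = $yyxx9xxx  (last char: 'x')
  sorted[1] = 9xxx$yyxx  (last char: 'x')
  sorted[2] = x$yyxx9xx  (last char: 'x')
  sorted[3] = x9xxx$yyx  (last char: 'x')
  sorted[4] = xx$yyxx9x  (last char: 'x')
  sorted[5] = xx9xxx$yy  (last char: 'y')
  sorted[6] = xxx$yyxx9  (last char: '9')
  sorted[7] = yxx9xxx$y  (last char: 'y')
  sorted[8] = yyxx9xxx$  (last char: '$')
Last column: xxxxxy9y$
Original string S is at sorted index 8

Answer: xxxxxy9y$
8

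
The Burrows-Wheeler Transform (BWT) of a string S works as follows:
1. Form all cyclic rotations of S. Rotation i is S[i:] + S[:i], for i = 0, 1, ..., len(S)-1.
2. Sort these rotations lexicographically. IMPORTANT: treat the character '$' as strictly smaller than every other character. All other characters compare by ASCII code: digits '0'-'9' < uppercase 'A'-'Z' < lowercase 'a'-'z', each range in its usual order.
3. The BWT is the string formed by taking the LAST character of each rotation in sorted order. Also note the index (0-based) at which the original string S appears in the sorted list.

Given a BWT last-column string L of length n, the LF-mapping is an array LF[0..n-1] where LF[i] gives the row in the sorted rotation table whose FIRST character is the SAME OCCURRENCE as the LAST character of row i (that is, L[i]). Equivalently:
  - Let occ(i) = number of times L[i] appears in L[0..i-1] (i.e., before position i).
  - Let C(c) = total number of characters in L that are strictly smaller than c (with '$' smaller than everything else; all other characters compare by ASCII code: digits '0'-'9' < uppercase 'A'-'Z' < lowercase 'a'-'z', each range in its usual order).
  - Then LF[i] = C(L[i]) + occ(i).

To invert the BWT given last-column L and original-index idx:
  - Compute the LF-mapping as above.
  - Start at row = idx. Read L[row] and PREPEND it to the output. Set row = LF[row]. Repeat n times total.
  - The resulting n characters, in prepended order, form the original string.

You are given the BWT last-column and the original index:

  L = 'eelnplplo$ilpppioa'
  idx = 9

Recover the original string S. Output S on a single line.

LF mapping: 2 3 6 10 13 7 14 8 11 0 4 9 15 16 17 5 12 1
Walk LF starting at row 9, prepending L[row]:
  step 1: row=9, L[9]='$', prepend. Next row=LF[9]=0
  step 2: row=0, L[0]='e', prepend. Next row=LF[0]=2
  step 3: row=2, L[2]='l', prepend. Next row=LF[2]=6
  step 4: row=6, L[6]='p', prepend. Next row=LF[6]=14
  step 5: row=14, L[14]='p', prepend. Next row=LF[14]=17
  step 6: row=17, L[17]='a', prepend. Next row=LF[17]=1
  step 7: row=1, L[1]='e', prepend. Next row=LF[1]=3
  step 8: row=3, L[3]='n', prepend. Next row=LF[3]=10
  step 9: row=10, L[10]='i', prepend. Next row=LF[10]=4
  step 10: row=4, L[4]='p', prepend. Next row=LF[4]=13
  step 11: row=13, L[13]='p', prepend. Next row=LF[13]=16
  step 12: row=16, L[16]='o', prepend. Next row=LF[16]=12
  step 13: row=12, L[12]='p', prepend. Next row=LF[12]=15
  step 14: row=15, L[15]='i', prepend. Next row=LF[15]=5
  step 15: row=5, L[5]='l', prepend. Next row=LF[5]=7
  step 16: row=7, L[7]='l', prepend. Next row=LF[7]=8
  step 17: row=8, L[8]='o', prepend. Next row=LF[8]=11
  step 18: row=11, L[11]='l', prepend. Next row=LF[11]=9
Reversed output: lollipoppineapple$

Answer: lollipoppineapple$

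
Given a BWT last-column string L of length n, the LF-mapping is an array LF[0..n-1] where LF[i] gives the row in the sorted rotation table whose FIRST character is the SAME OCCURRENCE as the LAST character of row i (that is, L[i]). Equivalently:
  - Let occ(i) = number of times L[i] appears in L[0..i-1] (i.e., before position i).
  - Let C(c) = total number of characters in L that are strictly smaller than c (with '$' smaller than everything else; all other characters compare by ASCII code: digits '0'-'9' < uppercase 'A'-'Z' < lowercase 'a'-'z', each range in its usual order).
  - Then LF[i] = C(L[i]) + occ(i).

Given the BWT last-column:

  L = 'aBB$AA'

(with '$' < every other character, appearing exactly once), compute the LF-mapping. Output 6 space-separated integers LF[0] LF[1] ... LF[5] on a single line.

Char counts: '$':1, 'A':2, 'B':2, 'a':1
C (first-col start): C('$')=0, C('A')=1, C('B')=3, C('a')=5
L[0]='a': occ=0, LF[0]=C('a')+0=5+0=5
L[1]='B': occ=0, LF[1]=C('B')+0=3+0=3
L[2]='B': occ=1, LF[2]=C('B')+1=3+1=4
L[3]='$': occ=0, LF[3]=C('$')+0=0+0=0
L[4]='A': occ=0, LF[4]=C('A')+0=1+0=1
L[5]='A': occ=1, LF[5]=C('A')+1=1+1=2

Answer: 5 3 4 0 1 2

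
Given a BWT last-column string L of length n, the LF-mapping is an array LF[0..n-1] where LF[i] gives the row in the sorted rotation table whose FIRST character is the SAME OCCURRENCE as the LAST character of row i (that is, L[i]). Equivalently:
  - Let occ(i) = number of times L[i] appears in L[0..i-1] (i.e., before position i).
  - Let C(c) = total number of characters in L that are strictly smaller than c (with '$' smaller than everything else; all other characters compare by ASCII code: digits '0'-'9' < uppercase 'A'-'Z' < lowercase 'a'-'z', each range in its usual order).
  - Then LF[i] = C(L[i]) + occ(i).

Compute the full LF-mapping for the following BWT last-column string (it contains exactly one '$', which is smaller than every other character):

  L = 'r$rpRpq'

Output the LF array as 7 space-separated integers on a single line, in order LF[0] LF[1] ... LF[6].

Answer: 5 0 6 2 1 3 4

Derivation:
Char counts: '$':1, 'R':1, 'p':2, 'q':1, 'r':2
C (first-col start): C('$')=0, C('R')=1, C('p')=2, C('q')=4, C('r')=5
L[0]='r': occ=0, LF[0]=C('r')+0=5+0=5
L[1]='$': occ=0, LF[1]=C('$')+0=0+0=0
L[2]='r': occ=1, LF[2]=C('r')+1=5+1=6
L[3]='p': occ=0, LF[3]=C('p')+0=2+0=2
L[4]='R': occ=0, LF[4]=C('R')+0=1+0=1
L[5]='p': occ=1, LF[5]=C('p')+1=2+1=3
L[6]='q': occ=0, LF[6]=C('q')+0=4+0=4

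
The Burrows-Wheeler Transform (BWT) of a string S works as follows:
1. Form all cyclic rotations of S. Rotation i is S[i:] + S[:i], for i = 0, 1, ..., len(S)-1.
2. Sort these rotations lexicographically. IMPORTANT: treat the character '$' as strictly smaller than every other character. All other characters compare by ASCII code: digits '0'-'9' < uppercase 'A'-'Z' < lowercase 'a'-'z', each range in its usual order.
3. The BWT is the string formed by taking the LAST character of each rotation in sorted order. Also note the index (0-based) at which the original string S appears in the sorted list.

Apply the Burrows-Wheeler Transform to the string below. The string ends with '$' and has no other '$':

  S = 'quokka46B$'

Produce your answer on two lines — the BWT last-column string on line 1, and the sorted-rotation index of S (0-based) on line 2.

All 10 rotations (rotation i = S[i:]+S[:i]):
  rot[0] = quokka46B$
  rot[1] = uokka46B$q
  rot[2] = okka46B$qu
  rot[3] = kka46B$quo
  rot[4] = ka46B$quok
  rot[5] = a46B$quokk
  rot[6] = 46B$quokka
  rot[7] = 6B$quokka4
  rot[8] = B$quokka46
  rot[9] = $quokka46B
Sorted (with $ < everything):
  sorted[0] = $quokka46B  (last char: 'B')
  sorted[1] = 46B$quokka  (last char: 'a')
  sorted[2] = 6B$quokka4  (last char: '4')
  sorted[3] = B$quokka46  (last char: '6')
  sorted[4] = a46B$quokk  (last char: 'k')
  sorted[5] = ka46B$quok  (last char: 'k')
  sorted[6] = kka46B$quo  (last char: 'o')
  sorted[7] = okka46B$qu  (last char: 'u')
  sorted[8] = quokka46B$  (last char: '$')
  sorted[9] = uokka46B$q  (last char: 'q')
Last column: Ba46kkou$q
Original string S is at sorted index 8

Answer: Ba46kkou$q
8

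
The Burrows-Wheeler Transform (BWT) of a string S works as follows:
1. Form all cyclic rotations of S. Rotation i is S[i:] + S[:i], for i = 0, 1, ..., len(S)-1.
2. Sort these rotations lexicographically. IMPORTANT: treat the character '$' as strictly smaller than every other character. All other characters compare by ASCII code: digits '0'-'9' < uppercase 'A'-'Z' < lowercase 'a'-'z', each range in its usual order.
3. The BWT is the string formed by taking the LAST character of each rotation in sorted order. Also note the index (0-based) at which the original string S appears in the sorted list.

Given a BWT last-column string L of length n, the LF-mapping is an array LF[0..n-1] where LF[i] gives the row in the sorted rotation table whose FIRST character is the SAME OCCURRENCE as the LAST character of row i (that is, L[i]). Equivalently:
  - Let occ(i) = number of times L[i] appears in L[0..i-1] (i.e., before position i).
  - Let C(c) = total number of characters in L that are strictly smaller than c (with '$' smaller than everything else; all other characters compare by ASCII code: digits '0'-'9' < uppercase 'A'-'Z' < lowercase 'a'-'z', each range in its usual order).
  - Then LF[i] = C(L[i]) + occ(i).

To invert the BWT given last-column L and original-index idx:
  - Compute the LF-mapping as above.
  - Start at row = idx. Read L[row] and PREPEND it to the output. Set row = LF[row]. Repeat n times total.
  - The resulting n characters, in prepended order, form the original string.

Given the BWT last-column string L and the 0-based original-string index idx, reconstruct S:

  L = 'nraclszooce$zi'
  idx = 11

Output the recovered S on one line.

Answer: sizzleraccoon$

Derivation:
LF mapping: 7 10 1 2 6 11 12 8 9 3 4 0 13 5
Walk LF starting at row 11, prepending L[row]:
  step 1: row=11, L[11]='$', prepend. Next row=LF[11]=0
  step 2: row=0, L[0]='n', prepend. Next row=LF[0]=7
  step 3: row=7, L[7]='o', prepend. Next row=LF[7]=8
  step 4: row=8, L[8]='o', prepend. Next row=LF[8]=9
  step 5: row=9, L[9]='c', prepend. Next row=LF[9]=3
  step 6: row=3, L[3]='c', prepend. Next row=LF[3]=2
  step 7: row=2, L[2]='a', prepend. Next row=LF[2]=1
  step 8: row=1, L[1]='r', prepend. Next row=LF[1]=10
  step 9: row=10, L[10]='e', prepend. Next row=LF[10]=4
  step 10: row=4, L[4]='l', prepend. Next row=LF[4]=6
  step 11: row=6, L[6]='z', prepend. Next row=LF[6]=12
  step 12: row=12, L[12]='z', prepend. Next row=LF[12]=13
  step 13: row=13, L[13]='i', prepend. Next row=LF[13]=5
  step 14: row=5, L[5]='s', prepend. Next row=LF[5]=11
Reversed output: sizzleraccoon$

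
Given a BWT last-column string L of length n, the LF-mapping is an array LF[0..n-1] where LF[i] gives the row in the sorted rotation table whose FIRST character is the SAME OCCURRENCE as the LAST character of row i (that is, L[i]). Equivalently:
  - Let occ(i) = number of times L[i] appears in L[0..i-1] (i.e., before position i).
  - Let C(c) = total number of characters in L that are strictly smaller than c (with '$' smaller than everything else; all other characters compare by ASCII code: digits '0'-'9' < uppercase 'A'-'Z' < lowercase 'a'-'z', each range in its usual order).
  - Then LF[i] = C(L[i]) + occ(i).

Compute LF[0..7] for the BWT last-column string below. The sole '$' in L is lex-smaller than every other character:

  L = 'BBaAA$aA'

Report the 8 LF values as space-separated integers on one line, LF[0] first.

Char counts: '$':1, 'A':3, 'B':2, 'a':2
C (first-col start): C('$')=0, C('A')=1, C('B')=4, C('a')=6
L[0]='B': occ=0, LF[0]=C('B')+0=4+0=4
L[1]='B': occ=1, LF[1]=C('B')+1=4+1=5
L[2]='a': occ=0, LF[2]=C('a')+0=6+0=6
L[3]='A': occ=0, LF[3]=C('A')+0=1+0=1
L[4]='A': occ=1, LF[4]=C('A')+1=1+1=2
L[5]='$': occ=0, LF[5]=C('$')+0=0+0=0
L[6]='a': occ=1, LF[6]=C('a')+1=6+1=7
L[7]='A': occ=2, LF[7]=C('A')+2=1+2=3

Answer: 4 5 6 1 2 0 7 3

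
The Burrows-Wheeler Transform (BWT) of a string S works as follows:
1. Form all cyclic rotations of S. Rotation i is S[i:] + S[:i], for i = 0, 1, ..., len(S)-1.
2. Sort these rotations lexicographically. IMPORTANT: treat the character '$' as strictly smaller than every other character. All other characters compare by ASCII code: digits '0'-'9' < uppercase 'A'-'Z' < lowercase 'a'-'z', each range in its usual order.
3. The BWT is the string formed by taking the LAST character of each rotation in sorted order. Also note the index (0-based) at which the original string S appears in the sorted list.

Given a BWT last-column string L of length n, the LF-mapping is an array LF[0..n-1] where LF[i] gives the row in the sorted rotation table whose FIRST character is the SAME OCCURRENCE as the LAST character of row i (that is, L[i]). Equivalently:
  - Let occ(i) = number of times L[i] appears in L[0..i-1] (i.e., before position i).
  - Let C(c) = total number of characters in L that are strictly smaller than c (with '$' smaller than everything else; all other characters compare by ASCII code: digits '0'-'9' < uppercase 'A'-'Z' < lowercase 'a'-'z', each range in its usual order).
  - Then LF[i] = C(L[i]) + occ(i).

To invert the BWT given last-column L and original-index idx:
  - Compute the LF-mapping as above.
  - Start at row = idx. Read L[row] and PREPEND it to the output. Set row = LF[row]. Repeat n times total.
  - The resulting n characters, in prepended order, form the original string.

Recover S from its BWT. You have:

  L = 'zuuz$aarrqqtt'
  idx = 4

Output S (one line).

LF mapping: 11 9 10 12 0 1 2 5 6 3 4 7 8
Walk LF starting at row 4, prepending L[row]:
  step 1: row=4, L[4]='$', prepend. Next row=LF[4]=0
  step 2: row=0, L[0]='z', prepend. Next row=LF[0]=11
  step 3: row=11, L[11]='t', prepend. Next row=LF[11]=7
  step 4: row=7, L[7]='r', prepend. Next row=LF[7]=5
  step 5: row=5, L[5]='a', prepend. Next row=LF[5]=1
  step 6: row=1, L[1]='u', prepend. Next row=LF[1]=9
  step 7: row=9, L[9]='q', prepend. Next row=LF[9]=3
  step 8: row=3, L[3]='z', prepend. Next row=LF[3]=12
  step 9: row=12, L[12]='t', prepend. Next row=LF[12]=8
  step 10: row=8, L[8]='r', prepend. Next row=LF[8]=6
  step 11: row=6, L[6]='a', prepend. Next row=LF[6]=2
  step 12: row=2, L[2]='u', prepend. Next row=LF[2]=10
  step 13: row=10, L[10]='q', prepend. Next row=LF[10]=4
Reversed output: quartzquartz$

Answer: quartzquartz$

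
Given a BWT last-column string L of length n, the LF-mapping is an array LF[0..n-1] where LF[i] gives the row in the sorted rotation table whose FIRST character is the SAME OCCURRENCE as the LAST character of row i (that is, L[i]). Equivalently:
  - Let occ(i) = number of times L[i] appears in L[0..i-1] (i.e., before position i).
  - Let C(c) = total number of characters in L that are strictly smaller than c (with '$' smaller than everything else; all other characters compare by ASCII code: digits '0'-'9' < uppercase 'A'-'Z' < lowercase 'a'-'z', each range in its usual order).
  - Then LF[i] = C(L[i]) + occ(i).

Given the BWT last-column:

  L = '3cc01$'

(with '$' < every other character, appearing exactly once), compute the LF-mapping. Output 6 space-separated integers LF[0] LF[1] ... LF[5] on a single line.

Answer: 3 4 5 1 2 0

Derivation:
Char counts: '$':1, '0':1, '1':1, '3':1, 'c':2
C (first-col start): C('$')=0, C('0')=1, C('1')=2, C('3')=3, C('c')=4
L[0]='3': occ=0, LF[0]=C('3')+0=3+0=3
L[1]='c': occ=0, LF[1]=C('c')+0=4+0=4
L[2]='c': occ=1, LF[2]=C('c')+1=4+1=5
L[3]='0': occ=0, LF[3]=C('0')+0=1+0=1
L[4]='1': occ=0, LF[4]=C('1')+0=2+0=2
L[5]='$': occ=0, LF[5]=C('$')+0=0+0=0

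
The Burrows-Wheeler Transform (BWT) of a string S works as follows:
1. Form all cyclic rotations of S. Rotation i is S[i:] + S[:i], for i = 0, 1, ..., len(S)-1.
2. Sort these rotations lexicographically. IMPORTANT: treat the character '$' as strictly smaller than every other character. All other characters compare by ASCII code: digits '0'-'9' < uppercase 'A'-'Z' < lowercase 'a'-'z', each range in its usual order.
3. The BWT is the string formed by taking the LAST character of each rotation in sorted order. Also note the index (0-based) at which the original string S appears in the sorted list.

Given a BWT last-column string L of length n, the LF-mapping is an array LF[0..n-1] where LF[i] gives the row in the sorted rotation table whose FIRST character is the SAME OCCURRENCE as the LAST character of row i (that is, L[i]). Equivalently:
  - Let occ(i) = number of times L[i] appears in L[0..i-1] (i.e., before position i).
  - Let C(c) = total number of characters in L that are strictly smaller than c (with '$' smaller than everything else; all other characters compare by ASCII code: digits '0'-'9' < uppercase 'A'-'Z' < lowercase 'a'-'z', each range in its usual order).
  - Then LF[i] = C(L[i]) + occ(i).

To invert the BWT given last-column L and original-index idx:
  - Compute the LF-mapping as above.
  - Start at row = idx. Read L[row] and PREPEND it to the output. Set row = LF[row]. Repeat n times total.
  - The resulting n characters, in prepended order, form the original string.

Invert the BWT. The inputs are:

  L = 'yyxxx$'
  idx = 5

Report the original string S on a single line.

Answer: yxxxy$

Derivation:
LF mapping: 4 5 1 2 3 0
Walk LF starting at row 5, prepending L[row]:
  step 1: row=5, L[5]='$', prepend. Next row=LF[5]=0
  step 2: row=0, L[0]='y', prepend. Next row=LF[0]=4
  step 3: row=4, L[4]='x', prepend. Next row=LF[4]=3
  step 4: row=3, L[3]='x', prepend. Next row=LF[3]=2
  step 5: row=2, L[2]='x', prepend. Next row=LF[2]=1
  step 6: row=1, L[1]='y', prepend. Next row=LF[1]=5
Reversed output: yxxxy$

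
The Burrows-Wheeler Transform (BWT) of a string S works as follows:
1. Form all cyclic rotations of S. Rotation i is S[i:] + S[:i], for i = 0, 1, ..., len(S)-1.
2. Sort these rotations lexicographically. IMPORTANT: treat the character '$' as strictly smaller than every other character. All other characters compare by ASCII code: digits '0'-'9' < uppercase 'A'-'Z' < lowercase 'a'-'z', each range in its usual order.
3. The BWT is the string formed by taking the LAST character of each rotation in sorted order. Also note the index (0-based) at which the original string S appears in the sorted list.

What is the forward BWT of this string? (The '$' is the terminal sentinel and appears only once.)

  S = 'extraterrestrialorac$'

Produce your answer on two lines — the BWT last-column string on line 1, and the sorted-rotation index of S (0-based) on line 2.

Answer: criratr$ralotrteeaxse
7

Derivation:
All 21 rotations (rotation i = S[i:]+S[:i]):
  rot[0] = extraterrestrialorac$
  rot[1] = xtraterrestrialorac$e
  rot[2] = traterrestrialorac$ex
  rot[3] = raterrestrialorac$ext
  rot[4] = aterrestrialorac$extr
  rot[5] = terrestrialorac$extra
  rot[6] = errestrialorac$extrat
  rot[7] = rrestrialorac$extrate
  rot[8] = restrialorac$extrater
  rot[9] = estrialorac$extraterr
  rot[10] = strialorac$extraterre
  rot[11] = trialorac$extraterres
  rot[12] = rialorac$extraterrest
  rot[13] = ialorac$extraterrestr
  rot[14] = alorac$extraterrestri
  rot[15] = lorac$extraterrestria
  rot[16] = orac$extraterrestrial
  rot[17] = rac$extraterrestrialo
  rot[18] = ac$extraterrestrialor
  rot[19] = c$extraterrestrialora
  rot[20] = $extraterrestrialorac
Sorted (with $ < everything):
  sorted[0] = $extraterrestrialorac  (last char: 'c')
  sorted[1] = ac$extraterrestrialor  (last char: 'r')
  sorted[2] = alorac$extraterrestri  (last char: 'i')
  sorted[3] = aterrestrialorac$extr  (last char: 'r')
  sorted[4] = c$extraterrestrialora  (last char: 'a')
  sorted[5] = errestrialorac$extrat  (last char: 't')
  sorted[6] = estrialorac$extraterr  (last char: 'r')
  sorted[7] = extraterrestrialorac$  (last char: '$')
  sorted[8] = ialorac$extraterrestr  (last char: 'r')
  sorted[9] = lorac$extraterrestria  (last char: 'a')
  sorted[10] = orac$extraterrestrial  (last char: 'l')
  sorted[11] = rac$extraterrestrialo  (last char: 'o')
  sorted[12] = raterrestrialorac$ext  (last char: 't')
  sorted[13] = restrialorac$extrater  (last char: 'r')
  sorted[14] = rialorac$extraterrest  (last char: 't')
  sorted[15] = rrestrialorac$extrate  (last char: 'e')
  sorted[16] = strialorac$extraterre  (last char: 'e')
  sorted[17] = terrestrialorac$extra  (last char: 'a')
  sorted[18] = traterrestrialorac$ex  (last char: 'x')
  sorted[19] = trialorac$extraterres  (last char: 's')
  sorted[20] = xtraterrestrialorac$e  (last char: 'e')
Last column: criratr$ralotrteeaxse
Original string S is at sorted index 7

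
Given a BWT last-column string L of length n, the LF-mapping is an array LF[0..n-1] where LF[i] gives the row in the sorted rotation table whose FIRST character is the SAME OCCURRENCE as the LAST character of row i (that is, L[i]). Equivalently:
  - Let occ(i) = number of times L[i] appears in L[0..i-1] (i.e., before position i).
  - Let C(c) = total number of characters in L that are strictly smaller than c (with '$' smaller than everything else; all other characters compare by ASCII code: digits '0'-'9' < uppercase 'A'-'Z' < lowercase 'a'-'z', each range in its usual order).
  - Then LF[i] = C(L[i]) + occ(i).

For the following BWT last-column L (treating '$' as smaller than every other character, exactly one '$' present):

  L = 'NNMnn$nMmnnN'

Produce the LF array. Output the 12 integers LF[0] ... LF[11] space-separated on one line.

Answer: 3 4 1 7 8 0 9 2 6 10 11 5

Derivation:
Char counts: '$':1, 'M':2, 'N':3, 'm':1, 'n':5
C (first-col start): C('$')=0, C('M')=1, C('N')=3, C('m')=6, C('n')=7
L[0]='N': occ=0, LF[0]=C('N')+0=3+0=3
L[1]='N': occ=1, LF[1]=C('N')+1=3+1=4
L[2]='M': occ=0, LF[2]=C('M')+0=1+0=1
L[3]='n': occ=0, LF[3]=C('n')+0=7+0=7
L[4]='n': occ=1, LF[4]=C('n')+1=7+1=8
L[5]='$': occ=0, LF[5]=C('$')+0=0+0=0
L[6]='n': occ=2, LF[6]=C('n')+2=7+2=9
L[7]='M': occ=1, LF[7]=C('M')+1=1+1=2
L[8]='m': occ=0, LF[8]=C('m')+0=6+0=6
L[9]='n': occ=3, LF[9]=C('n')+3=7+3=10
L[10]='n': occ=4, LF[10]=C('n')+4=7+4=11
L[11]='N': occ=2, LF[11]=C('N')+2=3+2=5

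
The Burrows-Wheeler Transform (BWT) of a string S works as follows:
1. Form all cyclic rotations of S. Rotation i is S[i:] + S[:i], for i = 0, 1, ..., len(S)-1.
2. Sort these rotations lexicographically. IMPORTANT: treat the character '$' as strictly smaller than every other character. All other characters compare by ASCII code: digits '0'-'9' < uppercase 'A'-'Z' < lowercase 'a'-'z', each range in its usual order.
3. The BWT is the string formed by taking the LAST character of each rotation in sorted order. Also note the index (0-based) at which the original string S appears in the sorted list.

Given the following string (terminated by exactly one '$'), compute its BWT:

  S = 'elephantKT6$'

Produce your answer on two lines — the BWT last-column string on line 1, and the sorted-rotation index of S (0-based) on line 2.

All 12 rotations (rotation i = S[i:]+S[:i]):
  rot[0] = elephantKT6$
  rot[1] = lephantKT6$e
  rot[2] = ephantKT6$el
  rot[3] = phantKT6$ele
  rot[4] = hantKT6$elep
  rot[5] = antKT6$eleph
  rot[6] = ntKT6$elepha
  rot[7] = tKT6$elephan
  rot[8] = KT6$elephant
  rot[9] = T6$elephantK
  rot[10] = 6$elephantKT
  rot[11] = $elephantKT6
Sorted (with $ < everything):
  sorted[0] = $elephantKT6  (last char: '6')
  sorted[1] = 6$elephantKT  (last char: 'T')
  sorted[2] = KT6$elephant  (last char: 't')
  sorted[3] = T6$elephantK  (last char: 'K')
  sorted[4] = antKT6$eleph  (last char: 'h')
  sorted[5] = elephantKT6$  (last char: '$')
  sorted[6] = ephantKT6$el  (last char: 'l')
  sorted[7] = hantKT6$elep  (last char: 'p')
  sorted[8] = lephantKT6$e  (last char: 'e')
  sorted[9] = ntKT6$elepha  (last char: 'a')
  sorted[10] = phantKT6$ele  (last char: 'e')
  sorted[11] = tKT6$elephan  (last char: 'n')
Last column: 6TtKh$lpeaen
Original string S is at sorted index 5

Answer: 6TtKh$lpeaen
5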